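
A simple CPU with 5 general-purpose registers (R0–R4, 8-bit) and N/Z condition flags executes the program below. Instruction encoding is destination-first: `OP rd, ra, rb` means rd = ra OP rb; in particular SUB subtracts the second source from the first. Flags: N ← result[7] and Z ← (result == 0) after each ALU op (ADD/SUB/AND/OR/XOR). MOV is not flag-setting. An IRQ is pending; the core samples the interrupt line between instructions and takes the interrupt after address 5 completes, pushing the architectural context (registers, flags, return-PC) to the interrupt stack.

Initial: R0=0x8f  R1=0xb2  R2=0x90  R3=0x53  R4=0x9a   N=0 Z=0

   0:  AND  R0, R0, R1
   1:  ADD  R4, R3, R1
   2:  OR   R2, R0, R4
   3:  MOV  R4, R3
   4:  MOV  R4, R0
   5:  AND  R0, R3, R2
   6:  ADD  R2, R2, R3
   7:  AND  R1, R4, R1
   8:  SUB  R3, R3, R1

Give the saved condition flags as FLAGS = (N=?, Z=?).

after  0: R0=0x82 R1=0xb2 R2=0x90 R3=0x53 R4=0x9a  N=1 Z=0
after  1: R0=0x82 R1=0xb2 R2=0x90 R3=0x53 R4=0x05  N=0 Z=0
after  2: R0=0x82 R1=0xb2 R2=0x87 R3=0x53 R4=0x05  N=1 Z=0
after  3: R0=0x82 R1=0xb2 R2=0x87 R3=0x53 R4=0x53  N=1 Z=0
after  4: R0=0x82 R1=0xb2 R2=0x87 R3=0x53 R4=0x82  N=1 Z=0
after  5: R0=0x03 R1=0xb2 R2=0x87 R3=0x53 R4=0x82  N=0 Z=0
-- IRQ taken; context saved, return-PC = 6 --

FLAGS = (N=0, Z=0)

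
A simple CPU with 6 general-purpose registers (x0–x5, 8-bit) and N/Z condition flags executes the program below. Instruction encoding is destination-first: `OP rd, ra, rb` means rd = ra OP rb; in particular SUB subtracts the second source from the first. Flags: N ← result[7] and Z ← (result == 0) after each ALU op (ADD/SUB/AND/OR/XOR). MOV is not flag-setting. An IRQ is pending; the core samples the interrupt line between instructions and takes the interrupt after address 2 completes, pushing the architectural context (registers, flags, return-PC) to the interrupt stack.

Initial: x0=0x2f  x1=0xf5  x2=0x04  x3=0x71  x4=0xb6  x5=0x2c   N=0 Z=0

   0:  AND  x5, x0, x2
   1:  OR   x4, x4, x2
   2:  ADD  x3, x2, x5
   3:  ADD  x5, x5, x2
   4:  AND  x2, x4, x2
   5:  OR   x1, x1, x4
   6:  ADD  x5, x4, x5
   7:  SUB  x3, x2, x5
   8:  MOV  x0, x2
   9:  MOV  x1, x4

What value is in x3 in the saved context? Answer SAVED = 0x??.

SAVED = 0x08

after  0: x0=0x2f x1=0xf5 x2=0x04 x3=0x71 x4=0xb6 x5=0x04  N=0 Z=0
after  1: x0=0x2f x1=0xf5 x2=0x04 x3=0x71 x4=0xb6 x5=0x04  N=1 Z=0
after  2: x0=0x2f x1=0xf5 x2=0x04 x3=0x08 x4=0xb6 x5=0x04  N=0 Z=0
-- IRQ taken; context saved, return-PC = 3 --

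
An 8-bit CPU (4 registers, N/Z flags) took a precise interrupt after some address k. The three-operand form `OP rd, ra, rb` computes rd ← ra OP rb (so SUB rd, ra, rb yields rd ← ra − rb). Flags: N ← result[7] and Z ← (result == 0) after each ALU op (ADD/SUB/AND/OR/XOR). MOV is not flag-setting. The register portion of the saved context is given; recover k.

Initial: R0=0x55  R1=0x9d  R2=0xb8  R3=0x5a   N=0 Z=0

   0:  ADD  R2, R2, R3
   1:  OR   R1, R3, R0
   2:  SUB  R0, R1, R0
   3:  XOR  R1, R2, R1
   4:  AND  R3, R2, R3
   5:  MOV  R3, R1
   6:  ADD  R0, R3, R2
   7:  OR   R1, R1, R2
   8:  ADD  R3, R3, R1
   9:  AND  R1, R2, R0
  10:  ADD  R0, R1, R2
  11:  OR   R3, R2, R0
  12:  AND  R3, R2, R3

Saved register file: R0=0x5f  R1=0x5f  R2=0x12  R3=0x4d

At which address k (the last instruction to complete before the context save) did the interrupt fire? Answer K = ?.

K = 7

after  0: R0=0x55 R1=0x9d R2=0x12 R3=0x5a  N=0 Z=0
after  1: R0=0x55 R1=0x5f R2=0x12 R3=0x5a  N=0 Z=0
after  2: R0=0x0a R1=0x5f R2=0x12 R3=0x5a  N=0 Z=0
after  3: R0=0x0a R1=0x4d R2=0x12 R3=0x5a  N=0 Z=0
after  4: R0=0x0a R1=0x4d R2=0x12 R3=0x12  N=0 Z=0
after  5: R0=0x0a R1=0x4d R2=0x12 R3=0x4d  N=0 Z=0
after  6: R0=0x5f R1=0x4d R2=0x12 R3=0x4d  N=0 Z=0
after  7: R0=0x5f R1=0x5f R2=0x12 R3=0x4d  N=0 Z=0
-- IRQ taken; context saved, return-PC = 8 --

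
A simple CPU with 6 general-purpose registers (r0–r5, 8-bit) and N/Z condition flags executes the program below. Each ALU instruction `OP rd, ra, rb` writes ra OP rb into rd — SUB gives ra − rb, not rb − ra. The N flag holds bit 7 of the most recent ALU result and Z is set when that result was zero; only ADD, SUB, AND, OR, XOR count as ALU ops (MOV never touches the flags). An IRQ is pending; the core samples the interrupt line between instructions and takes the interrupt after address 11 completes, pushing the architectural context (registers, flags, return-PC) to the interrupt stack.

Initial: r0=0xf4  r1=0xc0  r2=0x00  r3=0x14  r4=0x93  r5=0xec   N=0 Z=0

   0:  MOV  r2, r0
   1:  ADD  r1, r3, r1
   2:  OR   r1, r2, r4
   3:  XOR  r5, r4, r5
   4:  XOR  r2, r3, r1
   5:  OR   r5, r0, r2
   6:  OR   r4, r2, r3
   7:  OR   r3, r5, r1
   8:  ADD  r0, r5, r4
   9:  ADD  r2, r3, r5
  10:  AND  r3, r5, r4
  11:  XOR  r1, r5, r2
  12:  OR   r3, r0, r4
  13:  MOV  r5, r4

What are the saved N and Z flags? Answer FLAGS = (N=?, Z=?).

FLAGS = (N=0, Z=0)

after  0: r0=0xf4 r1=0xc0 r2=0xf4 r3=0x14 r4=0x93 r5=0xec  N=0 Z=0
after  1: r0=0xf4 r1=0xd4 r2=0xf4 r3=0x14 r4=0x93 r5=0xec  N=1 Z=0
after  2: r0=0xf4 r1=0xf7 r2=0xf4 r3=0x14 r4=0x93 r5=0xec  N=1 Z=0
after  3: r0=0xf4 r1=0xf7 r2=0xf4 r3=0x14 r4=0x93 r5=0x7f  N=0 Z=0
after  4: r0=0xf4 r1=0xf7 r2=0xe3 r3=0x14 r4=0x93 r5=0x7f  N=1 Z=0
after  5: r0=0xf4 r1=0xf7 r2=0xe3 r3=0x14 r4=0x93 r5=0xf7  N=1 Z=0
after  6: r0=0xf4 r1=0xf7 r2=0xe3 r3=0x14 r4=0xf7 r5=0xf7  N=1 Z=0
after  7: r0=0xf4 r1=0xf7 r2=0xe3 r3=0xf7 r4=0xf7 r5=0xf7  N=1 Z=0
after  8: r0=0xee r1=0xf7 r2=0xe3 r3=0xf7 r4=0xf7 r5=0xf7  N=1 Z=0
after  9: r0=0xee r1=0xf7 r2=0xee r3=0xf7 r4=0xf7 r5=0xf7  N=1 Z=0
after 10: r0=0xee r1=0xf7 r2=0xee r3=0xf7 r4=0xf7 r5=0xf7  N=1 Z=0
after 11: r0=0xee r1=0x19 r2=0xee r3=0xf7 r4=0xf7 r5=0xf7  N=0 Z=0
-- IRQ taken; context saved, return-PC = 12 --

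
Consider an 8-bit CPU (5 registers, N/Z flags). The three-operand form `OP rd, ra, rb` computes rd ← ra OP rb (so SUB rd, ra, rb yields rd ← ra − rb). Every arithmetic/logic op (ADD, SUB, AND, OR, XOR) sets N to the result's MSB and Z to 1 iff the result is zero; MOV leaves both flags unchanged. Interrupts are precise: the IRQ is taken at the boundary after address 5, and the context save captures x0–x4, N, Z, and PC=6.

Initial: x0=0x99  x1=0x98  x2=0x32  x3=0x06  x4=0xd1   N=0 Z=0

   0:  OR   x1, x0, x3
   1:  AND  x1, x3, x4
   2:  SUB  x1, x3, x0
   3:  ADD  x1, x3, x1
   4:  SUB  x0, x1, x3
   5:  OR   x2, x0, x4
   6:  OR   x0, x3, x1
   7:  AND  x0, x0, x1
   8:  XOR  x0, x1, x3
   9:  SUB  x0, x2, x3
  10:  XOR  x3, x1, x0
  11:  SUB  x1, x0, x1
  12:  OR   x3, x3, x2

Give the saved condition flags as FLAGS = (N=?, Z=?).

FLAGS = (N=1, Z=0)

after  0: x0=0x99 x1=0x9f x2=0x32 x3=0x06 x4=0xd1  N=1 Z=0
after  1: x0=0x99 x1=0x00 x2=0x32 x3=0x06 x4=0xd1  N=0 Z=1
after  2: x0=0x99 x1=0x6d x2=0x32 x3=0x06 x4=0xd1  N=0 Z=0
after  3: x0=0x99 x1=0x73 x2=0x32 x3=0x06 x4=0xd1  N=0 Z=0
after  4: x0=0x6d x1=0x73 x2=0x32 x3=0x06 x4=0xd1  N=0 Z=0
after  5: x0=0x6d x1=0x73 x2=0xfd x3=0x06 x4=0xd1  N=1 Z=0
-- IRQ taken; context saved, return-PC = 6 --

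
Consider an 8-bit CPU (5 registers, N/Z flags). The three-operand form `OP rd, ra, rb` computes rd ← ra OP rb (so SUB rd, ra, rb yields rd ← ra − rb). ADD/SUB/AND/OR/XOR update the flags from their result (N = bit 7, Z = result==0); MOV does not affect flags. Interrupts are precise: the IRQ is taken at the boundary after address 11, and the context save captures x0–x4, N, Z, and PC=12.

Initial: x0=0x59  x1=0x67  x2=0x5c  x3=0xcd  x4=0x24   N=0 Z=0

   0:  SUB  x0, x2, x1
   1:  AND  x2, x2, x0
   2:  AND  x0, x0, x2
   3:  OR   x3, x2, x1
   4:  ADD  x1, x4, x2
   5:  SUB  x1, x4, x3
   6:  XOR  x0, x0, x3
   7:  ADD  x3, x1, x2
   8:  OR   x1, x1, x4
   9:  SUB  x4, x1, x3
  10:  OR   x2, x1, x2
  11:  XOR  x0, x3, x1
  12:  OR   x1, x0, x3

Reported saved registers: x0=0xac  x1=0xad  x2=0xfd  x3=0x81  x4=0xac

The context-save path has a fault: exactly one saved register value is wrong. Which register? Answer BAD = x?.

BAD = x3

after  0: x0=0xf5 x1=0x67 x2=0x5c x3=0xcd x4=0x24  N=1 Z=0
after  1: x0=0xf5 x1=0x67 x2=0x54 x3=0xcd x4=0x24  N=0 Z=0
after  2: x0=0x54 x1=0x67 x2=0x54 x3=0xcd x4=0x24  N=0 Z=0
after  3: x0=0x54 x1=0x67 x2=0x54 x3=0x77 x4=0x24  N=0 Z=0
after  4: x0=0x54 x1=0x78 x2=0x54 x3=0x77 x4=0x24  N=0 Z=0
after  5: x0=0x54 x1=0xad x2=0x54 x3=0x77 x4=0x24  N=1 Z=0
after  6: x0=0x23 x1=0xad x2=0x54 x3=0x77 x4=0x24  N=0 Z=0
after  7: x0=0x23 x1=0xad x2=0x54 x3=0x01 x4=0x24  N=0 Z=0
after  8: x0=0x23 x1=0xad x2=0x54 x3=0x01 x4=0x24  N=1 Z=0
after  9: x0=0x23 x1=0xad x2=0x54 x3=0x01 x4=0xac  N=1 Z=0
after 10: x0=0x23 x1=0xad x2=0xfd x3=0x01 x4=0xac  N=1 Z=0
after 11: x0=0xac x1=0xad x2=0xfd x3=0x01 x4=0xac  N=1 Z=0
-- IRQ taken; context saved, return-PC = 12 --
mismatch: x3: reported 0x81 vs actual 0x01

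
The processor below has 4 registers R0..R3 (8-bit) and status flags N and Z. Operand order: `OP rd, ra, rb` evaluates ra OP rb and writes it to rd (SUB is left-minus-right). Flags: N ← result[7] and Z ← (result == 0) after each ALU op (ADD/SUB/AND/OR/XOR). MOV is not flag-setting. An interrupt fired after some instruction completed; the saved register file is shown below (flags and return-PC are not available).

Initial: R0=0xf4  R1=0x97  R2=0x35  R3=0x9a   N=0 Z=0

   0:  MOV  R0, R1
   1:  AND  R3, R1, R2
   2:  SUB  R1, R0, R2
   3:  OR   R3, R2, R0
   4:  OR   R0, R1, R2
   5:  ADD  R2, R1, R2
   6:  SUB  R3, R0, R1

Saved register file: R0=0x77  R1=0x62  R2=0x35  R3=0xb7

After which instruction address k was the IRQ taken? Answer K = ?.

after  0: R0=0x97 R1=0x97 R2=0x35 R3=0x9a  N=0 Z=0
after  1: R0=0x97 R1=0x97 R2=0x35 R3=0x15  N=0 Z=0
after  2: R0=0x97 R1=0x62 R2=0x35 R3=0x15  N=0 Z=0
after  3: R0=0x97 R1=0x62 R2=0x35 R3=0xb7  N=1 Z=0
after  4: R0=0x77 R1=0x62 R2=0x35 R3=0xb7  N=0 Z=0
-- IRQ taken; context saved, return-PC = 5 --

K = 4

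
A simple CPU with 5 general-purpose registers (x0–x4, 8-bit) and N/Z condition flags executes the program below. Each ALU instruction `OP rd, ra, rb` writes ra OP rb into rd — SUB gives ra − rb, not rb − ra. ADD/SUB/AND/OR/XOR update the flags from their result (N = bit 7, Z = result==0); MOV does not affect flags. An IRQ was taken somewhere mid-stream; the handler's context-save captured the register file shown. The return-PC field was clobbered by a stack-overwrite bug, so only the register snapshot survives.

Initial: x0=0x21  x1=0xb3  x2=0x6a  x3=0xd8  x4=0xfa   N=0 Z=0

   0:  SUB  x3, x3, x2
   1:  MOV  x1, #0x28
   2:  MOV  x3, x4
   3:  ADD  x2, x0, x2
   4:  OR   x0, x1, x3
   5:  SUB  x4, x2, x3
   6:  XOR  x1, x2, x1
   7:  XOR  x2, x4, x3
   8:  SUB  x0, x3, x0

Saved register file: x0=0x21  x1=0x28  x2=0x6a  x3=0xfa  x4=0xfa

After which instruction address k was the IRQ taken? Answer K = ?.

K = 2

after  0: x0=0x21 x1=0xb3 x2=0x6a x3=0x6e x4=0xfa  N=0 Z=0
after  1: x0=0x21 x1=0x28 x2=0x6a x3=0x6e x4=0xfa  N=0 Z=0
after  2: x0=0x21 x1=0x28 x2=0x6a x3=0xfa x4=0xfa  N=0 Z=0
-- IRQ taken; context saved, return-PC = 3 --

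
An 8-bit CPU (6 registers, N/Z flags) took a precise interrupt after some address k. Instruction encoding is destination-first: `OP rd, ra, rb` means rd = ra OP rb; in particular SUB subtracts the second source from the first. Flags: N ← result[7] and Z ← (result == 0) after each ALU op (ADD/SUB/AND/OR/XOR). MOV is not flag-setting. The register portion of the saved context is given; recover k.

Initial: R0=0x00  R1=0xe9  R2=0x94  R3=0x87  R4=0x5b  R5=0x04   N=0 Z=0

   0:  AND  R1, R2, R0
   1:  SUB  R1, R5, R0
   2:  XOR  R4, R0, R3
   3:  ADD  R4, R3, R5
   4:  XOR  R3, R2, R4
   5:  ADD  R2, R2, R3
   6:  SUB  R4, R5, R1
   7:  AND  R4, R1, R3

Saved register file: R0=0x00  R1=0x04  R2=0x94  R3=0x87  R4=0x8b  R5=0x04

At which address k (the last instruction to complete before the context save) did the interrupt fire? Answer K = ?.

after  0: R0=0x00 R1=0x00 R2=0x94 R3=0x87 R4=0x5b R5=0x04  N=0 Z=1
after  1: R0=0x00 R1=0x04 R2=0x94 R3=0x87 R4=0x5b R5=0x04  N=0 Z=0
after  2: R0=0x00 R1=0x04 R2=0x94 R3=0x87 R4=0x87 R5=0x04  N=1 Z=0
after  3: R0=0x00 R1=0x04 R2=0x94 R3=0x87 R4=0x8b R5=0x04  N=1 Z=0
-- IRQ taken; context saved, return-PC = 4 --

K = 3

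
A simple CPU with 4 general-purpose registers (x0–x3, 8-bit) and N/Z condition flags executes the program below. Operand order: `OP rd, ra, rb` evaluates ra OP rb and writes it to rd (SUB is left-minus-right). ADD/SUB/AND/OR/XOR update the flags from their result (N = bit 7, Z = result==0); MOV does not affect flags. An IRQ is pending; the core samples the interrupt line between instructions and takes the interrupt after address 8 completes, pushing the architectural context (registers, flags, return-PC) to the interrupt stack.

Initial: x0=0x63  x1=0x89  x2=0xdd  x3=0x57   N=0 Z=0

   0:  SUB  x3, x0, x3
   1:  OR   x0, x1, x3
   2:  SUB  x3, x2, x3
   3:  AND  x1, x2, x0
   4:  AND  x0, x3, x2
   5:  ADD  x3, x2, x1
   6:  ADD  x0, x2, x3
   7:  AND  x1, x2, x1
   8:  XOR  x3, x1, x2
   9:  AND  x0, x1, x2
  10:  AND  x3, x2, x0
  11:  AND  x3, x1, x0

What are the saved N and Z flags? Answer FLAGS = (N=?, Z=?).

FLAGS = (N=0, Z=0)

after  0: x0=0x63 x1=0x89 x2=0xdd x3=0x0c  N=0 Z=0
after  1: x0=0x8d x1=0x89 x2=0xdd x3=0x0c  N=1 Z=0
after  2: x0=0x8d x1=0x89 x2=0xdd x3=0xd1  N=1 Z=0
after  3: x0=0x8d x1=0x8d x2=0xdd x3=0xd1  N=1 Z=0
after  4: x0=0xd1 x1=0x8d x2=0xdd x3=0xd1  N=1 Z=0
after  5: x0=0xd1 x1=0x8d x2=0xdd x3=0x6a  N=0 Z=0
after  6: x0=0x47 x1=0x8d x2=0xdd x3=0x6a  N=0 Z=0
after  7: x0=0x47 x1=0x8d x2=0xdd x3=0x6a  N=1 Z=0
after  8: x0=0x47 x1=0x8d x2=0xdd x3=0x50  N=0 Z=0
-- IRQ taken; context saved, return-PC = 9 --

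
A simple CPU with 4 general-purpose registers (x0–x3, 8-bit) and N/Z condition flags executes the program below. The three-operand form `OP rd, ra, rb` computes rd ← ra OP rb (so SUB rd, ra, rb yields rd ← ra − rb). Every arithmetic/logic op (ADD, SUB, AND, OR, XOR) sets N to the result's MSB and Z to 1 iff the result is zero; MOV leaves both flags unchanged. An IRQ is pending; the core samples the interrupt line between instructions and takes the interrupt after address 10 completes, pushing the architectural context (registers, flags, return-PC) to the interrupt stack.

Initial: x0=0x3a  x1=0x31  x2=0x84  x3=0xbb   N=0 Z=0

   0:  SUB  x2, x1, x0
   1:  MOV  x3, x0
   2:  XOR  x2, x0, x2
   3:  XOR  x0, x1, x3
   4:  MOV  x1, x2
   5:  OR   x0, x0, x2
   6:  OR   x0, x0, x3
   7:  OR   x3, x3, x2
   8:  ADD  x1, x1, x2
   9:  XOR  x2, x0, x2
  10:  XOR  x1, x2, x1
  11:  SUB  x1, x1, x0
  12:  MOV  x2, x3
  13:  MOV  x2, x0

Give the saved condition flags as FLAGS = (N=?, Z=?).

FLAGS = (N=1, Z=0)

after  0: x0=0x3a x1=0x31 x2=0xf7 x3=0xbb  N=1 Z=0
after  1: x0=0x3a x1=0x31 x2=0xf7 x3=0x3a  N=1 Z=0
after  2: x0=0x3a x1=0x31 x2=0xcd x3=0x3a  N=1 Z=0
after  3: x0=0x0b x1=0x31 x2=0xcd x3=0x3a  N=0 Z=0
after  4: x0=0x0b x1=0xcd x2=0xcd x3=0x3a  N=0 Z=0
after  5: x0=0xcf x1=0xcd x2=0xcd x3=0x3a  N=1 Z=0
after  6: x0=0xff x1=0xcd x2=0xcd x3=0x3a  N=1 Z=0
after  7: x0=0xff x1=0xcd x2=0xcd x3=0xff  N=1 Z=0
after  8: x0=0xff x1=0x9a x2=0xcd x3=0xff  N=1 Z=0
after  9: x0=0xff x1=0x9a x2=0x32 x3=0xff  N=0 Z=0
after 10: x0=0xff x1=0xa8 x2=0x32 x3=0xff  N=1 Z=0
-- IRQ taken; context saved, return-PC = 11 --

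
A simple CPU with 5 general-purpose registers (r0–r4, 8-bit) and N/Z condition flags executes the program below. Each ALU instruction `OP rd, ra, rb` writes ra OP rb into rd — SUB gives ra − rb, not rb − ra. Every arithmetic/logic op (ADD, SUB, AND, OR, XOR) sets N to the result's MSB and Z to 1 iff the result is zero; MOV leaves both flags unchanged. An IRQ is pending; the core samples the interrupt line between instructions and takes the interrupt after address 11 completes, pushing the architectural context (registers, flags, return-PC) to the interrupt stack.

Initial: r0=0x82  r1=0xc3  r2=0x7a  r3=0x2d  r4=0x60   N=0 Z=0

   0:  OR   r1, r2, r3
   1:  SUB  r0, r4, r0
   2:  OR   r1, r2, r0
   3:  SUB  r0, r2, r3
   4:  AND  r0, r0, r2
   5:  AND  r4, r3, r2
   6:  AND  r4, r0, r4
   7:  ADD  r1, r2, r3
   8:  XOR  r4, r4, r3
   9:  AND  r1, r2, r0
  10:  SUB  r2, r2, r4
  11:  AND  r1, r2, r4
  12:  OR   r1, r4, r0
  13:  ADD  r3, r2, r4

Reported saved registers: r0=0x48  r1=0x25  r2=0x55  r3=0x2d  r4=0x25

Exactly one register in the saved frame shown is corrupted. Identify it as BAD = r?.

BAD = r1

after  0: r0=0x82 r1=0x7f r2=0x7a r3=0x2d r4=0x60  N=0 Z=0
after  1: r0=0xde r1=0x7f r2=0x7a r3=0x2d r4=0x60  N=1 Z=0
after  2: r0=0xde r1=0xfe r2=0x7a r3=0x2d r4=0x60  N=1 Z=0
after  3: r0=0x4d r1=0xfe r2=0x7a r3=0x2d r4=0x60  N=0 Z=0
after  4: r0=0x48 r1=0xfe r2=0x7a r3=0x2d r4=0x60  N=0 Z=0
after  5: r0=0x48 r1=0xfe r2=0x7a r3=0x2d r4=0x28  N=0 Z=0
after  6: r0=0x48 r1=0xfe r2=0x7a r3=0x2d r4=0x08  N=0 Z=0
after  7: r0=0x48 r1=0xa7 r2=0x7a r3=0x2d r4=0x08  N=1 Z=0
after  8: r0=0x48 r1=0xa7 r2=0x7a r3=0x2d r4=0x25  N=0 Z=0
after  9: r0=0x48 r1=0x48 r2=0x7a r3=0x2d r4=0x25  N=0 Z=0
after 10: r0=0x48 r1=0x48 r2=0x55 r3=0x2d r4=0x25  N=0 Z=0
after 11: r0=0x48 r1=0x05 r2=0x55 r3=0x2d r4=0x25  N=0 Z=0
-- IRQ taken; context saved, return-PC = 12 --
mismatch: r1: reported 0x25 vs actual 0x05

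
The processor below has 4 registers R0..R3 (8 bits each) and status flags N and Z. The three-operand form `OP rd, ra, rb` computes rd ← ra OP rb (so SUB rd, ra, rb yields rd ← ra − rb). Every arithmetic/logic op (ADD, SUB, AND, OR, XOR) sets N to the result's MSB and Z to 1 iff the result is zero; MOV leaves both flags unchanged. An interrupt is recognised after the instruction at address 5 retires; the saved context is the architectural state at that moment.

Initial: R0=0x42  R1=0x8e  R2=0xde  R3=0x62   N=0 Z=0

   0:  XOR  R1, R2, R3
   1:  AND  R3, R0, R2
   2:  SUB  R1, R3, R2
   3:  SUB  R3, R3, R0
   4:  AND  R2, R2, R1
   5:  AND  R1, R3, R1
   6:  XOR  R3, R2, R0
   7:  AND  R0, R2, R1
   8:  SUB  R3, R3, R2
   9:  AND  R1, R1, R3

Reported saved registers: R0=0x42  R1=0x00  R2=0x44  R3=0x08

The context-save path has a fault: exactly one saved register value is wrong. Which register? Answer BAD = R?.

after  0: R0=0x42 R1=0xbc R2=0xde R3=0x62  N=1 Z=0
after  1: R0=0x42 R1=0xbc R2=0xde R3=0x42  N=0 Z=0
after  2: R0=0x42 R1=0x64 R2=0xde R3=0x42  N=0 Z=0
after  3: R0=0x42 R1=0x64 R2=0xde R3=0x00  N=0 Z=1
after  4: R0=0x42 R1=0x64 R2=0x44 R3=0x00  N=0 Z=0
after  5: R0=0x42 R1=0x00 R2=0x44 R3=0x00  N=0 Z=1
-- IRQ taken; context saved, return-PC = 6 --
mismatch: R3: reported 0x08 vs actual 0x00

BAD = R3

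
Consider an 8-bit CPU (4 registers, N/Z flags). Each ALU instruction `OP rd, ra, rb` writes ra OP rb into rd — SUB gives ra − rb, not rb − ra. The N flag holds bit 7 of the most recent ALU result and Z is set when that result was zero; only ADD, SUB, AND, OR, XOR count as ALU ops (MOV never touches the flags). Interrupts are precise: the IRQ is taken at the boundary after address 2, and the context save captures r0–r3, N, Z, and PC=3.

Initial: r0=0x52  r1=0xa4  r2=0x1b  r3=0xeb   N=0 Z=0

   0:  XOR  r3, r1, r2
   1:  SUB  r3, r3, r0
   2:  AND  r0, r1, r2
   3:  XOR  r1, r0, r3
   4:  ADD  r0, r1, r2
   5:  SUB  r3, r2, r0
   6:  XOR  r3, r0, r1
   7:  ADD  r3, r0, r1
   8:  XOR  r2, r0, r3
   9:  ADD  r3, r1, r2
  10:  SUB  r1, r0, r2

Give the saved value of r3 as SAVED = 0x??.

after  0: r0=0x52 r1=0xa4 r2=0x1b r3=0xbf  N=1 Z=0
after  1: r0=0x52 r1=0xa4 r2=0x1b r3=0x6d  N=0 Z=0
after  2: r0=0x00 r1=0xa4 r2=0x1b r3=0x6d  N=0 Z=1
-- IRQ taken; context saved, return-PC = 3 --

SAVED = 0x6d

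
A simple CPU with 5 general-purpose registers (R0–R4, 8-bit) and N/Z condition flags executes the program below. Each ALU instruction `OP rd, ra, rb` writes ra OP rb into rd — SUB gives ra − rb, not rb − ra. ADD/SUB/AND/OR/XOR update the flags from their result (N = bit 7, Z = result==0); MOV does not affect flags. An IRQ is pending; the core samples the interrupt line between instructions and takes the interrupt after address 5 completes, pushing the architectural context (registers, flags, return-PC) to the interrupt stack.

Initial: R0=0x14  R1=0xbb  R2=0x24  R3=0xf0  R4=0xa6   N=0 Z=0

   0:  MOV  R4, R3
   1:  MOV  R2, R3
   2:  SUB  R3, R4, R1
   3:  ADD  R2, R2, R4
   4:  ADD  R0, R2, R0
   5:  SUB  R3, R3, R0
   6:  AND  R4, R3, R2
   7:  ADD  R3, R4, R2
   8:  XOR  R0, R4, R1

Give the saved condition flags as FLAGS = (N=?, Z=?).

after  0: R0=0x14 R1=0xbb R2=0x24 R3=0xf0 R4=0xf0  N=0 Z=0
after  1: R0=0x14 R1=0xbb R2=0xf0 R3=0xf0 R4=0xf0  N=0 Z=0
after  2: R0=0x14 R1=0xbb R2=0xf0 R3=0x35 R4=0xf0  N=0 Z=0
after  3: R0=0x14 R1=0xbb R2=0xe0 R3=0x35 R4=0xf0  N=1 Z=0
after  4: R0=0xf4 R1=0xbb R2=0xe0 R3=0x35 R4=0xf0  N=1 Z=0
after  5: R0=0xf4 R1=0xbb R2=0xe0 R3=0x41 R4=0xf0  N=0 Z=0
-- IRQ taken; context saved, return-PC = 6 --

FLAGS = (N=0, Z=0)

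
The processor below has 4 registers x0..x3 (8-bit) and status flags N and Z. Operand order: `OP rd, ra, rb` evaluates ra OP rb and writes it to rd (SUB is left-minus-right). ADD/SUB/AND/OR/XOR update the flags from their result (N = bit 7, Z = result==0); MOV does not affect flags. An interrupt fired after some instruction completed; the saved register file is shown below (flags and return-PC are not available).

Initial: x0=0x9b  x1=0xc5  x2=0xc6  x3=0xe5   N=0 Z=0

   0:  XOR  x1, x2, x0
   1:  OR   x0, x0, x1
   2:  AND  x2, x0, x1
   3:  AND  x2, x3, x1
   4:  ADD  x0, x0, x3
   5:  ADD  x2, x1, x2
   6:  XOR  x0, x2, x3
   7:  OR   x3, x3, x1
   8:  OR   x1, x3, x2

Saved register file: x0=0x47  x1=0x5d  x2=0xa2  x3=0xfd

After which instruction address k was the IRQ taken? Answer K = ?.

after  0: x0=0x9b x1=0x5d x2=0xc6 x3=0xe5  N=0 Z=0
after  1: x0=0xdf x1=0x5d x2=0xc6 x3=0xe5  N=1 Z=0
after  2: x0=0xdf x1=0x5d x2=0x5d x3=0xe5  N=0 Z=0
after  3: x0=0xdf x1=0x5d x2=0x45 x3=0xe5  N=0 Z=0
after  4: x0=0xc4 x1=0x5d x2=0x45 x3=0xe5  N=1 Z=0
after  5: x0=0xc4 x1=0x5d x2=0xa2 x3=0xe5  N=1 Z=0
after  6: x0=0x47 x1=0x5d x2=0xa2 x3=0xe5  N=0 Z=0
after  7: x0=0x47 x1=0x5d x2=0xa2 x3=0xfd  N=1 Z=0
-- IRQ taken; context saved, return-PC = 8 --

K = 7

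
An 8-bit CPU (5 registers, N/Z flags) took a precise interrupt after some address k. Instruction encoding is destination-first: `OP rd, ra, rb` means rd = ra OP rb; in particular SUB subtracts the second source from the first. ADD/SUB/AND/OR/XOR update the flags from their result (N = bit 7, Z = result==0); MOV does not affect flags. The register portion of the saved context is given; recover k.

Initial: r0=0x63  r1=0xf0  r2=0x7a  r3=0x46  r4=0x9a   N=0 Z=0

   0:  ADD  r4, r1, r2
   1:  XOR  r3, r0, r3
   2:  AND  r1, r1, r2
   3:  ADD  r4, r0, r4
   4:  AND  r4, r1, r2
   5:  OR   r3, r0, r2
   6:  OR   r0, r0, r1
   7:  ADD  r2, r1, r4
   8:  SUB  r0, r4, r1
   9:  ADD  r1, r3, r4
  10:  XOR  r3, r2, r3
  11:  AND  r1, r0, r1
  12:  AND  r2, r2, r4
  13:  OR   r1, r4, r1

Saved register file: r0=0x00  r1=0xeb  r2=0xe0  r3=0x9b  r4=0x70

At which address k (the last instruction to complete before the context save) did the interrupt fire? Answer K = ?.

after  0: r0=0x63 r1=0xf0 r2=0x7a r3=0x46 r4=0x6a  N=0 Z=0
after  1: r0=0x63 r1=0xf0 r2=0x7a r3=0x25 r4=0x6a  N=0 Z=0
after  2: r0=0x63 r1=0x70 r2=0x7a r3=0x25 r4=0x6a  N=0 Z=0
after  3: r0=0x63 r1=0x70 r2=0x7a r3=0x25 r4=0xcd  N=1 Z=0
after  4: r0=0x63 r1=0x70 r2=0x7a r3=0x25 r4=0x70  N=0 Z=0
after  5: r0=0x63 r1=0x70 r2=0x7a r3=0x7b r4=0x70  N=0 Z=0
after  6: r0=0x73 r1=0x70 r2=0x7a r3=0x7b r4=0x70  N=0 Z=0
after  7: r0=0x73 r1=0x70 r2=0xe0 r3=0x7b r4=0x70  N=1 Z=0
after  8: r0=0x00 r1=0x70 r2=0xe0 r3=0x7b r4=0x70  N=0 Z=1
after  9: r0=0x00 r1=0xeb r2=0xe0 r3=0x7b r4=0x70  N=1 Z=0
after 10: r0=0x00 r1=0xeb r2=0xe0 r3=0x9b r4=0x70  N=1 Z=0
-- IRQ taken; context saved, return-PC = 11 --

K = 10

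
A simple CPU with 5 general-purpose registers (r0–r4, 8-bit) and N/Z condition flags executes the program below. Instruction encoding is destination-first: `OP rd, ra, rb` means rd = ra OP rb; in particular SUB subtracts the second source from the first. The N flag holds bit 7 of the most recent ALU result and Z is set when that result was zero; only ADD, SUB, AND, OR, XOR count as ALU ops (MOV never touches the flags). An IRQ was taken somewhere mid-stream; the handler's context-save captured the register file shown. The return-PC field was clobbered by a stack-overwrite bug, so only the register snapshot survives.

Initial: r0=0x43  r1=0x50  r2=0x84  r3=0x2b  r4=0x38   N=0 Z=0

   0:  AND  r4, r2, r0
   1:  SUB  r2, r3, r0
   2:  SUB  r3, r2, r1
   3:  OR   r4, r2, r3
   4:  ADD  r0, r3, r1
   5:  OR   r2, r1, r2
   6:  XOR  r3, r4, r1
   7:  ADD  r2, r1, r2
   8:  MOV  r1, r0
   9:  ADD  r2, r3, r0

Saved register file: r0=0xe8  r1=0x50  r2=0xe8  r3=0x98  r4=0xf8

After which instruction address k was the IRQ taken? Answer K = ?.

K = 4

after  0: r0=0x43 r1=0x50 r2=0x84 r3=0x2b r4=0x00  N=0 Z=1
after  1: r0=0x43 r1=0x50 r2=0xe8 r3=0x2b r4=0x00  N=1 Z=0
after  2: r0=0x43 r1=0x50 r2=0xe8 r3=0x98 r4=0x00  N=1 Z=0
after  3: r0=0x43 r1=0x50 r2=0xe8 r3=0x98 r4=0xf8  N=1 Z=0
after  4: r0=0xe8 r1=0x50 r2=0xe8 r3=0x98 r4=0xf8  N=1 Z=0
-- IRQ taken; context saved, return-PC = 5 --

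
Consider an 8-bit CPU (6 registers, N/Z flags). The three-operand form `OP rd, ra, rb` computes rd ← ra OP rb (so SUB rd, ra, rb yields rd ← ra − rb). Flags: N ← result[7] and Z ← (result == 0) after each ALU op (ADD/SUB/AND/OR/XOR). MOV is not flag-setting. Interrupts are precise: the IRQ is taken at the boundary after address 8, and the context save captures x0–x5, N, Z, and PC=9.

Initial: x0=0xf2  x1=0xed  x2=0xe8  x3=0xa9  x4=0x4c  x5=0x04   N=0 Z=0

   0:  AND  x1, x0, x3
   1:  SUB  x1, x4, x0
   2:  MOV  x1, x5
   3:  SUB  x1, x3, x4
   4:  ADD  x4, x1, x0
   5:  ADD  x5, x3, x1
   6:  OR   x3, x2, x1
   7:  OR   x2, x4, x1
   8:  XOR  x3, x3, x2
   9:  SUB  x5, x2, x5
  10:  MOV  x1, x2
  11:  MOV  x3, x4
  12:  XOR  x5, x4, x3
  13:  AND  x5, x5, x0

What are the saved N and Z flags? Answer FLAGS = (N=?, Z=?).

after  0: x0=0xf2 x1=0xa0 x2=0xe8 x3=0xa9 x4=0x4c x5=0x04  N=1 Z=0
after  1: x0=0xf2 x1=0x5a x2=0xe8 x3=0xa9 x4=0x4c x5=0x04  N=0 Z=0
after  2: x0=0xf2 x1=0x04 x2=0xe8 x3=0xa9 x4=0x4c x5=0x04  N=0 Z=0
after  3: x0=0xf2 x1=0x5d x2=0xe8 x3=0xa9 x4=0x4c x5=0x04  N=0 Z=0
after  4: x0=0xf2 x1=0x5d x2=0xe8 x3=0xa9 x4=0x4f x5=0x04  N=0 Z=0
after  5: x0=0xf2 x1=0x5d x2=0xe8 x3=0xa9 x4=0x4f x5=0x06  N=0 Z=0
after  6: x0=0xf2 x1=0x5d x2=0xe8 x3=0xfd x4=0x4f x5=0x06  N=1 Z=0
after  7: x0=0xf2 x1=0x5d x2=0x5f x3=0xfd x4=0x4f x5=0x06  N=0 Z=0
after  8: x0=0xf2 x1=0x5d x2=0x5f x3=0xa2 x4=0x4f x5=0x06  N=1 Z=0
-- IRQ taken; context saved, return-PC = 9 --

FLAGS = (N=1, Z=0)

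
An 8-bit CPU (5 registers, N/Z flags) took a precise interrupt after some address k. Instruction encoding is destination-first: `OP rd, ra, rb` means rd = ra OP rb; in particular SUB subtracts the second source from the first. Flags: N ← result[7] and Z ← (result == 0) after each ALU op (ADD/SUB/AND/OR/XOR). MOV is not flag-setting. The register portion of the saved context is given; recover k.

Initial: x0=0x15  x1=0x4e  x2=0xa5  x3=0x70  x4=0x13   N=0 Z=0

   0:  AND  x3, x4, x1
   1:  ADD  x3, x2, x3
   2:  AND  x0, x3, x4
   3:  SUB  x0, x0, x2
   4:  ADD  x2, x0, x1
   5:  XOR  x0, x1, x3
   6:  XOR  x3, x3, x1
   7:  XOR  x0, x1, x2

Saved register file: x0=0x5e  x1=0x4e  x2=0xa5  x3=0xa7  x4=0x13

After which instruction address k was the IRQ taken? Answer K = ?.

K = 3

after  0: x0=0x15 x1=0x4e x2=0xa5 x3=0x02 x4=0x13  N=0 Z=0
after  1: x0=0x15 x1=0x4e x2=0xa5 x3=0xa7 x4=0x13  N=1 Z=0
after  2: x0=0x03 x1=0x4e x2=0xa5 x3=0xa7 x4=0x13  N=0 Z=0
after  3: x0=0x5e x1=0x4e x2=0xa5 x3=0xa7 x4=0x13  N=0 Z=0
-- IRQ taken; context saved, return-PC = 4 --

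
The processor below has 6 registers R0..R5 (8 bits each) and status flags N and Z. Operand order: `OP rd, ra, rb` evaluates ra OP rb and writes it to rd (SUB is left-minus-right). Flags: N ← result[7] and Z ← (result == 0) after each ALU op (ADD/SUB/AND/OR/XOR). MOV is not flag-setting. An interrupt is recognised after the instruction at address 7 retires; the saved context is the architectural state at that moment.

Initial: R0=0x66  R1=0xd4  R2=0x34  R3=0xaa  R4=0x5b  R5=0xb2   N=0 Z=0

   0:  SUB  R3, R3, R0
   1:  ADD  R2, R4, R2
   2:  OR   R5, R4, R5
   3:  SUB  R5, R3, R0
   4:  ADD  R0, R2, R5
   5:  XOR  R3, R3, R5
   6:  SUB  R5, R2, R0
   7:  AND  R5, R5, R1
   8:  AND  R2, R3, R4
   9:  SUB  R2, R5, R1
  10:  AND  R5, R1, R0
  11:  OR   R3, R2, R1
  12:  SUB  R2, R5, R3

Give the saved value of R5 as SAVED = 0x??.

after  0: R0=0x66 R1=0xd4 R2=0x34 R3=0x44 R4=0x5b R5=0xb2  N=0 Z=0
after  1: R0=0x66 R1=0xd4 R2=0x8f R3=0x44 R4=0x5b R5=0xb2  N=1 Z=0
after  2: R0=0x66 R1=0xd4 R2=0x8f R3=0x44 R4=0x5b R5=0xfb  N=1 Z=0
after  3: R0=0x66 R1=0xd4 R2=0x8f R3=0x44 R4=0x5b R5=0xde  N=1 Z=0
after  4: R0=0x6d R1=0xd4 R2=0x8f R3=0x44 R4=0x5b R5=0xde  N=0 Z=0
after  5: R0=0x6d R1=0xd4 R2=0x8f R3=0x9a R4=0x5b R5=0xde  N=1 Z=0
after  6: R0=0x6d R1=0xd4 R2=0x8f R3=0x9a R4=0x5b R5=0x22  N=0 Z=0
after  7: R0=0x6d R1=0xd4 R2=0x8f R3=0x9a R4=0x5b R5=0x00  N=0 Z=1
-- IRQ taken; context saved, return-PC = 8 --

SAVED = 0x00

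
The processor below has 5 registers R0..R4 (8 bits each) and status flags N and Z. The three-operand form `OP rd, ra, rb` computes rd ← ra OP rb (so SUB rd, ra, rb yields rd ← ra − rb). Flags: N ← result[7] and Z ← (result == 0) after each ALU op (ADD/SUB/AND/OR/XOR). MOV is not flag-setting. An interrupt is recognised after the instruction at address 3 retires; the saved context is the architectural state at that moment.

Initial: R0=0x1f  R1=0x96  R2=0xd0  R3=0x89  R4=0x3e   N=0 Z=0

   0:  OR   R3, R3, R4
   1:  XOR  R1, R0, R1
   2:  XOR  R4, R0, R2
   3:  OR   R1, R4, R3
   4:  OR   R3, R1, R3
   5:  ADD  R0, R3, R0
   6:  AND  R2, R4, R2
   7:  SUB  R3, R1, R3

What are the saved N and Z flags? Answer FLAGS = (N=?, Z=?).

after  0: R0=0x1f R1=0x96 R2=0xd0 R3=0xbf R4=0x3e  N=1 Z=0
after  1: R0=0x1f R1=0x89 R2=0xd0 R3=0xbf R4=0x3e  N=1 Z=0
after  2: R0=0x1f R1=0x89 R2=0xd0 R3=0xbf R4=0xcf  N=1 Z=0
after  3: R0=0x1f R1=0xff R2=0xd0 R3=0xbf R4=0xcf  N=1 Z=0
-- IRQ taken; context saved, return-PC = 4 --

FLAGS = (N=1, Z=0)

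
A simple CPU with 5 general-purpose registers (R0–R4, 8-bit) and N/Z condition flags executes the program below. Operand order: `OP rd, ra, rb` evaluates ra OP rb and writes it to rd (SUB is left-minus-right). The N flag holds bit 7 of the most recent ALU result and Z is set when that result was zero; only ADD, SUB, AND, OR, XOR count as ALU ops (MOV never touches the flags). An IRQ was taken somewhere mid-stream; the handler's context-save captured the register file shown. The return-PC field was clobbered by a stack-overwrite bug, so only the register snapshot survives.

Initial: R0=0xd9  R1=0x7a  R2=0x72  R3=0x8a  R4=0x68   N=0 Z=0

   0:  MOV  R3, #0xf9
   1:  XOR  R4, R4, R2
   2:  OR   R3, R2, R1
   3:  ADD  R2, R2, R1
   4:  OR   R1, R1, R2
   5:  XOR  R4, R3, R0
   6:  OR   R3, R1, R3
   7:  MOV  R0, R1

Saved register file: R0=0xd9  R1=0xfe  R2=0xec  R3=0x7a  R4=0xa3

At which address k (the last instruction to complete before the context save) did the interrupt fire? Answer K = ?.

K = 5

after  0: R0=0xd9 R1=0x7a R2=0x72 R3=0xf9 R4=0x68  N=0 Z=0
after  1: R0=0xd9 R1=0x7a R2=0x72 R3=0xf9 R4=0x1a  N=0 Z=0
after  2: R0=0xd9 R1=0x7a R2=0x72 R3=0x7a R4=0x1a  N=0 Z=0
after  3: R0=0xd9 R1=0x7a R2=0xec R3=0x7a R4=0x1a  N=1 Z=0
after  4: R0=0xd9 R1=0xfe R2=0xec R3=0x7a R4=0x1a  N=1 Z=0
after  5: R0=0xd9 R1=0xfe R2=0xec R3=0x7a R4=0xa3  N=1 Z=0
-- IRQ taken; context saved, return-PC = 6 --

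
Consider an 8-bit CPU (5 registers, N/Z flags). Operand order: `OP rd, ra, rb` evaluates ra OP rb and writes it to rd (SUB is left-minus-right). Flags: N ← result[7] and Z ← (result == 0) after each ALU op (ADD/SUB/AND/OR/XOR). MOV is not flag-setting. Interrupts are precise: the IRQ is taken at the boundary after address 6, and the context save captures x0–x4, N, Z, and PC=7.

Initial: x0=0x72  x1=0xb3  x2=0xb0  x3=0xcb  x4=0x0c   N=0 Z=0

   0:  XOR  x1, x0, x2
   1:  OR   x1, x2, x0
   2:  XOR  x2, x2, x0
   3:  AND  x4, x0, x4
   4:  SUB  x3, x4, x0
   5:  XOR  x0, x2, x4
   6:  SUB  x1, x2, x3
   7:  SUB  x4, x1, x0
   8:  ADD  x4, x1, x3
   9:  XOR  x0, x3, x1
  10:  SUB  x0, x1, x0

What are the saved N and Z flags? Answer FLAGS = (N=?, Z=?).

after  0: x0=0x72 x1=0xc2 x2=0xb0 x3=0xcb x4=0x0c  N=1 Z=0
after  1: x0=0x72 x1=0xf2 x2=0xb0 x3=0xcb x4=0x0c  N=1 Z=0
after  2: x0=0x72 x1=0xf2 x2=0xc2 x3=0xcb x4=0x0c  N=1 Z=0
after  3: x0=0x72 x1=0xf2 x2=0xc2 x3=0xcb x4=0x00  N=0 Z=1
after  4: x0=0x72 x1=0xf2 x2=0xc2 x3=0x8e x4=0x00  N=1 Z=0
after  5: x0=0xc2 x1=0xf2 x2=0xc2 x3=0x8e x4=0x00  N=1 Z=0
after  6: x0=0xc2 x1=0x34 x2=0xc2 x3=0x8e x4=0x00  N=0 Z=0
-- IRQ taken; context saved, return-PC = 7 --

FLAGS = (N=0, Z=0)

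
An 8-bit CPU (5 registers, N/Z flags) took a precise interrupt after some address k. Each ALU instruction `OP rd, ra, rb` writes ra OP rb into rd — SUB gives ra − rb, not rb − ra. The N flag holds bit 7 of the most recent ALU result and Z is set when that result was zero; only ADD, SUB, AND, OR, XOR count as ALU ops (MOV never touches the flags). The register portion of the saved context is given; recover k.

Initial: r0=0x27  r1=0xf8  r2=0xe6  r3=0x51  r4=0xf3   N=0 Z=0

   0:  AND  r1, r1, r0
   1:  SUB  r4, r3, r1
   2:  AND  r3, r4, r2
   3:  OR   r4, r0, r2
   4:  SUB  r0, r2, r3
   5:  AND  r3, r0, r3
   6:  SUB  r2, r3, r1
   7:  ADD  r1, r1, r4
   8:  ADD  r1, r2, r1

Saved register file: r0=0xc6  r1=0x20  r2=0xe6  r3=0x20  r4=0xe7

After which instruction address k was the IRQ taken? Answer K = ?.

K = 4

after  0: r0=0x27 r1=0x20 r2=0xe6 r3=0x51 r4=0xf3  N=0 Z=0
after  1: r0=0x27 r1=0x20 r2=0xe6 r3=0x51 r4=0x31  N=0 Z=0
after  2: r0=0x27 r1=0x20 r2=0xe6 r3=0x20 r4=0x31  N=0 Z=0
after  3: r0=0x27 r1=0x20 r2=0xe6 r3=0x20 r4=0xe7  N=1 Z=0
after  4: r0=0xc6 r1=0x20 r2=0xe6 r3=0x20 r4=0xe7  N=1 Z=0
-- IRQ taken; context saved, return-PC = 5 --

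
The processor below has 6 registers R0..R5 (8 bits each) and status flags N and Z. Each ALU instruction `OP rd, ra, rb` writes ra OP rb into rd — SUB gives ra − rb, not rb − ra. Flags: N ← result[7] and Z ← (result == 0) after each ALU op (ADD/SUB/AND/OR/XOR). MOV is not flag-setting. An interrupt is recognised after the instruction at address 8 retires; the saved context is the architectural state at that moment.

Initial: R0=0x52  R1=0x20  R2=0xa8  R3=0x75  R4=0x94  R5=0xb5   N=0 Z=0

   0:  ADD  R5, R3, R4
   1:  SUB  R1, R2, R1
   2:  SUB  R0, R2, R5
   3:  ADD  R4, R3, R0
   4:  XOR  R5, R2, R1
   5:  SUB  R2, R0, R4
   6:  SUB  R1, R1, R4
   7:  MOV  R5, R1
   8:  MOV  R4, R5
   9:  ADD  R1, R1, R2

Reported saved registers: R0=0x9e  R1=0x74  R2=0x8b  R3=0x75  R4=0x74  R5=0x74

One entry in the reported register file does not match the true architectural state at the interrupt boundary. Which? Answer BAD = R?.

BAD = R0

after  0: R0=0x52 R1=0x20 R2=0xa8 R3=0x75 R4=0x94 R5=0x09  N=0 Z=0
after  1: R0=0x52 R1=0x88 R2=0xa8 R3=0x75 R4=0x94 R5=0x09  N=1 Z=0
after  2: R0=0x9f R1=0x88 R2=0xa8 R3=0x75 R4=0x94 R5=0x09  N=1 Z=0
after  3: R0=0x9f R1=0x88 R2=0xa8 R3=0x75 R4=0x14 R5=0x09  N=0 Z=0
after  4: R0=0x9f R1=0x88 R2=0xa8 R3=0x75 R4=0x14 R5=0x20  N=0 Z=0
after  5: R0=0x9f R1=0x88 R2=0x8b R3=0x75 R4=0x14 R5=0x20  N=1 Z=0
after  6: R0=0x9f R1=0x74 R2=0x8b R3=0x75 R4=0x14 R5=0x20  N=0 Z=0
after  7: R0=0x9f R1=0x74 R2=0x8b R3=0x75 R4=0x14 R5=0x74  N=0 Z=0
after  8: R0=0x9f R1=0x74 R2=0x8b R3=0x75 R4=0x74 R5=0x74  N=0 Z=0
-- IRQ taken; context saved, return-PC = 9 --
mismatch: R0: reported 0x9e vs actual 0x9f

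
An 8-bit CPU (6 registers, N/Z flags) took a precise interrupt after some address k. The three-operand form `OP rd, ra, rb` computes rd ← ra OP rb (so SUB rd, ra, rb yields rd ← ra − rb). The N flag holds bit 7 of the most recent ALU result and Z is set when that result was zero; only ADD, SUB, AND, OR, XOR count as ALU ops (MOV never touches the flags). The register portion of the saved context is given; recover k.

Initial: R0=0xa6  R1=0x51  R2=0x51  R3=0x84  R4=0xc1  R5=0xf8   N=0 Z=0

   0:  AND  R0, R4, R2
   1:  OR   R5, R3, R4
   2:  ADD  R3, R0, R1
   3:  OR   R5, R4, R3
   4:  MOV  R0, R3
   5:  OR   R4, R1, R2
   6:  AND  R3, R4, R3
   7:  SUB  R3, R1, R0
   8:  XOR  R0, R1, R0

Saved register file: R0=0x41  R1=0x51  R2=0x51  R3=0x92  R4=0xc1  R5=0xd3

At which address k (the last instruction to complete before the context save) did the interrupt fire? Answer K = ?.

K = 3

after  0: R0=0x41 R1=0x51 R2=0x51 R3=0x84 R4=0xc1 R5=0xf8  N=0 Z=0
after  1: R0=0x41 R1=0x51 R2=0x51 R3=0x84 R4=0xc1 R5=0xc5  N=1 Z=0
after  2: R0=0x41 R1=0x51 R2=0x51 R3=0x92 R4=0xc1 R5=0xc5  N=1 Z=0
after  3: R0=0x41 R1=0x51 R2=0x51 R3=0x92 R4=0xc1 R5=0xd3  N=1 Z=0
-- IRQ taken; context saved, return-PC = 4 --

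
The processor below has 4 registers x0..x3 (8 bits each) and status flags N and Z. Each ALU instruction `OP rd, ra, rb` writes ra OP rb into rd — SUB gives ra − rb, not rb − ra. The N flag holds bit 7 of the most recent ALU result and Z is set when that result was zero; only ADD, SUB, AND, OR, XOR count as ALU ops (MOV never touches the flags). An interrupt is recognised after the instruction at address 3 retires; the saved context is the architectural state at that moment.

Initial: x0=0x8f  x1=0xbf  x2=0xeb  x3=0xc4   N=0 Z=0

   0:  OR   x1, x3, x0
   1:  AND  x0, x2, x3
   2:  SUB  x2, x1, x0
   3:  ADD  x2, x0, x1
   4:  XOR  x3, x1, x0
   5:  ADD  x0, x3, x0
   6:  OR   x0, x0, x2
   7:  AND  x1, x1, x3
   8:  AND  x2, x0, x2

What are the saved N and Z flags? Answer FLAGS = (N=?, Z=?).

after  0: x0=0x8f x1=0xcf x2=0xeb x3=0xc4  N=1 Z=0
after  1: x0=0xc0 x1=0xcf x2=0xeb x3=0xc4  N=1 Z=0
after  2: x0=0xc0 x1=0xcf x2=0x0f x3=0xc4  N=0 Z=0
after  3: x0=0xc0 x1=0xcf x2=0x8f x3=0xc4  N=1 Z=0
-- IRQ taken; context saved, return-PC = 4 --

FLAGS = (N=1, Z=0)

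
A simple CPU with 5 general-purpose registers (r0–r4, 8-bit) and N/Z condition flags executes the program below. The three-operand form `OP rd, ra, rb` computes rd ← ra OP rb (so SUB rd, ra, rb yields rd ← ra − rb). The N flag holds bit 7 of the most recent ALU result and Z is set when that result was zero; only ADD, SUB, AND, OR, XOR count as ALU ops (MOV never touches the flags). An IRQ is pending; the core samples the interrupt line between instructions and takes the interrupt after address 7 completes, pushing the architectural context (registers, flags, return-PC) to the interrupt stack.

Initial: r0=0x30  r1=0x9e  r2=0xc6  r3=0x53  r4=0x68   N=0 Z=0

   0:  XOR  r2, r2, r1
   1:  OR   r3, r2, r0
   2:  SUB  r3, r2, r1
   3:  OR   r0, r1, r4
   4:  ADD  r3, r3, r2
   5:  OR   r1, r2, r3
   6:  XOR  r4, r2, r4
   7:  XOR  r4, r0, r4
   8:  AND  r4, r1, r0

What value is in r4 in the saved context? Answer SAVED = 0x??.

after  0: r0=0x30 r1=0x9e r2=0x58 r3=0x53 r4=0x68  N=0 Z=0
after  1: r0=0x30 r1=0x9e r2=0x58 r3=0x78 r4=0x68  N=0 Z=0
after  2: r0=0x30 r1=0x9e r2=0x58 r3=0xba r4=0x68  N=1 Z=0
after  3: r0=0xfe r1=0x9e r2=0x58 r3=0xba r4=0x68  N=1 Z=0
after  4: r0=0xfe r1=0x9e r2=0x58 r3=0x12 r4=0x68  N=0 Z=0
after  5: r0=0xfe r1=0x5a r2=0x58 r3=0x12 r4=0x68  N=0 Z=0
after  6: r0=0xfe r1=0x5a r2=0x58 r3=0x12 r4=0x30  N=0 Z=0
after  7: r0=0xfe r1=0x5a r2=0x58 r3=0x12 r4=0xce  N=1 Z=0
-- IRQ taken; context saved, return-PC = 8 --

SAVED = 0xce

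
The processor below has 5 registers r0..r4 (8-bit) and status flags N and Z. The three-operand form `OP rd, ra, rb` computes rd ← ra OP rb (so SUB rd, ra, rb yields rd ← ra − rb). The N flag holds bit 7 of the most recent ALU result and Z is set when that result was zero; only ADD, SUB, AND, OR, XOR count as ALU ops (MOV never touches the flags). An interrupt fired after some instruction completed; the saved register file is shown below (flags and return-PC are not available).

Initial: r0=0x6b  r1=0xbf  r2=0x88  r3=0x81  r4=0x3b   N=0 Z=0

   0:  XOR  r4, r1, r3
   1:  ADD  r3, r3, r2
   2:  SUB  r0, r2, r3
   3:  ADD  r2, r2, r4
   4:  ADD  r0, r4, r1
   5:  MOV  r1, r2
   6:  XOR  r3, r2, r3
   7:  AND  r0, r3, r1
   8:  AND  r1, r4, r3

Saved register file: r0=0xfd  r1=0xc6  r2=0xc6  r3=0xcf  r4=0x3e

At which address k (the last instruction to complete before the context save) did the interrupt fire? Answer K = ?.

after  0: r0=0x6b r1=0xbf r2=0x88 r3=0x81 r4=0x3e  N=0 Z=0
after  1: r0=0x6b r1=0xbf r2=0x88 r3=0x09 r4=0x3e  N=0 Z=0
after  2: r0=0x7f r1=0xbf r2=0x88 r3=0x09 r4=0x3e  N=0 Z=0
after  3: r0=0x7f r1=0xbf r2=0xc6 r3=0x09 r4=0x3e  N=1 Z=0
after  4: r0=0xfd r1=0xbf r2=0xc6 r3=0x09 r4=0x3e  N=1 Z=0
after  5: r0=0xfd r1=0xc6 r2=0xc6 r3=0x09 r4=0x3e  N=1 Z=0
after  6: r0=0xfd r1=0xc6 r2=0xc6 r3=0xcf r4=0x3e  N=1 Z=0
-- IRQ taken; context saved, return-PC = 7 --

K = 6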